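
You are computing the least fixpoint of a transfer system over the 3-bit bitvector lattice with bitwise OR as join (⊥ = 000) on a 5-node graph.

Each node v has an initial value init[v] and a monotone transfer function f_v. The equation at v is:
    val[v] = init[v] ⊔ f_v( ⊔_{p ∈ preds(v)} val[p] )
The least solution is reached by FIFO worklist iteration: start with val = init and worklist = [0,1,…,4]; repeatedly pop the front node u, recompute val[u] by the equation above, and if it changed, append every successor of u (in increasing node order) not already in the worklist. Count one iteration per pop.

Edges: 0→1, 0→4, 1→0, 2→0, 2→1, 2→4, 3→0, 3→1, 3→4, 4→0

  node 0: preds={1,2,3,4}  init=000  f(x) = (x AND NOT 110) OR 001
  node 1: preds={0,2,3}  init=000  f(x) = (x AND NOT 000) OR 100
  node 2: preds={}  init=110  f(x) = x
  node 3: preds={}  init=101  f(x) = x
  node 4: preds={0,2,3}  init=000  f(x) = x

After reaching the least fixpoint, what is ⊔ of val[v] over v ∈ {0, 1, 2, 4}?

111

Worklist (6 pops):
  #1 pop 0: in=111 → 001 (was 000); enqueue []
  #2 pop 1: in=111 → 111 (was 000); enqueue [0]
  #3 pop 2: in=000 → 110 (no change)
  #4 pop 3: in=000 → 101 (no change)
  #5 pop 4: in=111 → 111 (was 000); enqueue []
  #6 pop 0: in=111 → 001 (no change)

Fixpoint:
  val[0] = 001
  val[1] = 111
  val[2] = 110
  val[3] = 101
  val[4] = 111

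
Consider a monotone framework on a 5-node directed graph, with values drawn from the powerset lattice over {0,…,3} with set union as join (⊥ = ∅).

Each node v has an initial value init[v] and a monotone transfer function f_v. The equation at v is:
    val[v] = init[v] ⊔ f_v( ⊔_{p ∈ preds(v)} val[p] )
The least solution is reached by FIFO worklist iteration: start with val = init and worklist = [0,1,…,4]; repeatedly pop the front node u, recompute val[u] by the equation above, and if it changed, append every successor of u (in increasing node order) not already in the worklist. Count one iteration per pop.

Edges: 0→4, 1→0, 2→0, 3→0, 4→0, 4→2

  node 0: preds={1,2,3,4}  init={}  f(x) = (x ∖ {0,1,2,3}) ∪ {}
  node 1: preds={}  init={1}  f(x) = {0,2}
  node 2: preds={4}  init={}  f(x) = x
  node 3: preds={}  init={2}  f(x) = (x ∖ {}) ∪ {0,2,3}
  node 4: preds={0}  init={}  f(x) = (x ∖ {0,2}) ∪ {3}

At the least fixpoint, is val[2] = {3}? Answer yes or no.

Trace (8 dequeues):
  [1] u=0 | in {1,2} | out {} | ==
  [2] u=1 | in {} | out {0,1,2} | prev {1} | push {0}
  [3] u=2 | in {} | out {} | ==
  [4] u=3 | in {} | out {0,2,3} | prev {2} | push {}
  [5] u=4 | in {} | out {3} | prev {} | push {2}
  [6] u=0 | in {0,1,2,3} | out {} | ==
  [7] u=2 | in {3} | out {3} | prev {} | push {0}
  [8] u=0 | in {0,1,2,3} | out {} | ==

Converged values:
  [0] {}
  [1] {0,1,2}
  [2] {3}
  [3] {0,2,3}
  [4] {3}

yes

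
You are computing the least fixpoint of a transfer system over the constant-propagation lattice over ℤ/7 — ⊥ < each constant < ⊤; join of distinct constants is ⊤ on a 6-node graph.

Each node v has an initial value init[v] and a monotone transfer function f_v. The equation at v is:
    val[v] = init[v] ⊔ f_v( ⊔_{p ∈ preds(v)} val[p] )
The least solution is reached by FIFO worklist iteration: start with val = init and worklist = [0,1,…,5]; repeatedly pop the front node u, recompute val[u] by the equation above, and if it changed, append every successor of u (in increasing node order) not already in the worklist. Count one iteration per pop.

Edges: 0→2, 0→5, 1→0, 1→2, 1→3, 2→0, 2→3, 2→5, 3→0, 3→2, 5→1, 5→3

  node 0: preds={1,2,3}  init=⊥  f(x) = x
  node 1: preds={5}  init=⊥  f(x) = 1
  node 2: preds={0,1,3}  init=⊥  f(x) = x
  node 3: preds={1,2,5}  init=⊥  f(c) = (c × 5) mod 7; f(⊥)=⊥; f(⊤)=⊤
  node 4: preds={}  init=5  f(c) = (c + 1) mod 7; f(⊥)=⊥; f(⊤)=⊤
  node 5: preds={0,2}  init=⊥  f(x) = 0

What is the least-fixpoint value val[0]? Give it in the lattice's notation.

Trace (13 dequeues):
  [1] u=0 | in ⊥ | out ⊥ | ==
  [2] u=1 | in ⊥ | out 1 | prev ⊥ | push {0}
  [3] u=2 | in 1 | out 1 | prev ⊥ | push {}
  [4] u=3 | in 1 | out 5 | prev ⊥ | push {2}
  [5] u=4 | in ⊥ | out 5 | ==
  [6] u=5 | in 1 | out 0 | prev ⊥ | push {1,3}
  [7] u=0 | in ⊤ | out ⊤ | prev ⊥ | push {5}
  [8] u=2 | in ⊤ | out ⊤ | prev 1 | push {0}
  [9] u=1 | in 0 | out 1 | ==
  [10] u=3 | in ⊤ | out ⊤ | prev 5 | push {2}
  [11] u=5 | in ⊤ | out 0 | ==
  [12] u=0 | in ⊤ | out ⊤ | ==
  [13] u=2 | in ⊤ | out ⊤ | ==

Converged values:
  [0] ⊤
  [1] 1
  [2] ⊤
  [3] ⊤
  [4] 5
  [5] 0

⊤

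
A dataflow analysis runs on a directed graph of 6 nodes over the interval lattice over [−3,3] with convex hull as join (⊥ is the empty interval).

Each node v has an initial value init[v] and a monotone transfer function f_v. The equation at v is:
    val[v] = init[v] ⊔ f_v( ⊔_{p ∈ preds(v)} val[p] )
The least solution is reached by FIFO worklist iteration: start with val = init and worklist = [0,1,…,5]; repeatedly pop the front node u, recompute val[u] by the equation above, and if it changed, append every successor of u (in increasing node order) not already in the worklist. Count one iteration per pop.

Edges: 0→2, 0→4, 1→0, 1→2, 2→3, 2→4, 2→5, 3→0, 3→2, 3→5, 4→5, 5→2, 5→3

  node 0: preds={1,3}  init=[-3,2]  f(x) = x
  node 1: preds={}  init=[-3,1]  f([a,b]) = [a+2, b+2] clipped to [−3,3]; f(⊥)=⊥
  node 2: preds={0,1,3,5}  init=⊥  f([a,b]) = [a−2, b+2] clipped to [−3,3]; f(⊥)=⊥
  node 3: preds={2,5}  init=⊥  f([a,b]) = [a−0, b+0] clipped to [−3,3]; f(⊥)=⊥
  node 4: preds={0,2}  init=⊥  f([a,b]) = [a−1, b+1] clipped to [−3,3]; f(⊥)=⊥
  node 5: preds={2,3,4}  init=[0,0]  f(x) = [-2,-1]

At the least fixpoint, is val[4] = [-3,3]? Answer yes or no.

Worklist (10 pops):
  #1 pop 0: in=[-3,1] → [-3,2] (no change)
  #2 pop 1: in=⊥ → [-3,1] (no change)
  #3 pop 2: in=[-3,2] → [-3,3] (was ⊥); enqueue []
  #4 pop 3: in=[-3,3] → [-3,3] (was ⊥); enqueue [0,2]
  #5 pop 4: in=[-3,3] → [-3,3] (was ⊥); enqueue []
  #6 pop 5: in=[-3,3] → [-2,0] (was [0,0]); enqueue [3]
  #7 pop 0: in=[-3,3] → [-3,3] (was [-3,2]); enqueue [4]
  #8 pop 2: in=[-3,3] → [-3,3] (no change)
  #9 pop 3: in=[-3,3] → [-3,3] (no change)
  #10 pop 4: in=[-3,3] → [-3,3] (no change)

Fixpoint:
  val[0] = [-3,3]
  val[1] = [-3,1]
  val[2] = [-3,3]
  val[3] = [-3,3]
  val[4] = [-3,3]
  val[5] = [-2,0]

yes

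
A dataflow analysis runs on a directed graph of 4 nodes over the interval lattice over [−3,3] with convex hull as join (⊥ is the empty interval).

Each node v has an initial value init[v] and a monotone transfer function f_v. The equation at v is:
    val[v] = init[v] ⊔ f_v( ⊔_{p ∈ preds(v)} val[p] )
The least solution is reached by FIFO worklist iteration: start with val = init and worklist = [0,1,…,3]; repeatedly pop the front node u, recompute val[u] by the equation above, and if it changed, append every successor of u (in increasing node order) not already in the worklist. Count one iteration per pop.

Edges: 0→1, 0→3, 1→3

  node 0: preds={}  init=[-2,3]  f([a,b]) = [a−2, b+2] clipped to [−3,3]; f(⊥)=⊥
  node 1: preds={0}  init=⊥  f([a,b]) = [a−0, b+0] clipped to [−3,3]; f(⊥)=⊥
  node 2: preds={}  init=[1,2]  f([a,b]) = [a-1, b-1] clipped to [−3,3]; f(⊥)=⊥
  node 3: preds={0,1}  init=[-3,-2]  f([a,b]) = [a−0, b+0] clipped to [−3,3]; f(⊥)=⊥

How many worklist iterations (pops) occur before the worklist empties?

Trace (4 dequeues):
  [1] u=0 | in ⊥ | out [-2,3] | ==
  [2] u=1 | in [-2,3] | out [-2,3] | prev ⊥ | push {}
  [3] u=2 | in ⊥ | out [1,2] | ==
  [4] u=3 | in [-2,3] | out [-3,3] | prev [-3,-2] | push {}

Converged values:
  [0] [-2,3]
  [1] [-2,3]
  [2] [1,2]
  [3] [-3,3]

4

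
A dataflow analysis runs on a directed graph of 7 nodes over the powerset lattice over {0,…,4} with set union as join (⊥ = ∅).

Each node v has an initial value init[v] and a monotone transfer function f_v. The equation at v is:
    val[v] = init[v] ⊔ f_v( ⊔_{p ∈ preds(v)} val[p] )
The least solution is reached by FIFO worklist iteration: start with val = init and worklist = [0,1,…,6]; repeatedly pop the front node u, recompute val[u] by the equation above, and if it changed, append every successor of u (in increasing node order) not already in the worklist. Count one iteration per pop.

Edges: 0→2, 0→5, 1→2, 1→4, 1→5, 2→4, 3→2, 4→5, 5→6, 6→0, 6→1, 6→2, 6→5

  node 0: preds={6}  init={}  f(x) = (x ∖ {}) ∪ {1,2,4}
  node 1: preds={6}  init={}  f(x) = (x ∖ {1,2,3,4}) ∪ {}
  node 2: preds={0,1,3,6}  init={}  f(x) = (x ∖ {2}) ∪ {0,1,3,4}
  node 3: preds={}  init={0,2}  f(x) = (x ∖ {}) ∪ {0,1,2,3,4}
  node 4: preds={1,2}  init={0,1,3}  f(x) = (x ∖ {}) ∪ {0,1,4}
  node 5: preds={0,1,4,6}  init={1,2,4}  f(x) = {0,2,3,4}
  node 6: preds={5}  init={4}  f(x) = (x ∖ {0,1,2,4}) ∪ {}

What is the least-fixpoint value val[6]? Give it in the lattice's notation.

Trace (12 dequeues):
  [1] u=0 | in {4} | out {1,2,4} | prev {} | push {}
  [2] u=1 | in {4} | out {} | ==
  [3] u=2 | in {0,1,2,4} | out {0,1,3,4} | prev {} | push {}
  [4] u=3 | in {} | out {0,1,2,3,4} | prev {0,2} | push {2}
  [5] u=4 | in {0,1,3,4} | out {0,1,3,4} | prev {0,1,3} | push {}
  [6] u=5 | in {0,1,2,3,4} | out {0,1,2,3,4} | prev {1,2,4} | push {}
  [7] u=6 | in {0,1,2,3,4} | out {3,4} | prev {4} | push {0,1,5}
  [8] u=2 | in {0,1,2,3,4} | out {0,1,3,4} | ==
  [9] u=0 | in {3,4} | out {1,2,3,4} | prev {1,2,4} | push {2}
  [10] u=1 | in {3,4} | out {} | ==
  [11] u=5 | in {0,1,2,3,4} | out {0,1,2,3,4} | ==
  [12] u=2 | in {0,1,2,3,4} | out {0,1,3,4} | ==

Converged values:
  [0] {1,2,3,4}
  [1] {}
  [2] {0,1,3,4}
  [3] {0,1,2,3,4}
  [4] {0,1,3,4}
  [5] {0,1,2,3,4}
  [6] {3,4}

{3,4}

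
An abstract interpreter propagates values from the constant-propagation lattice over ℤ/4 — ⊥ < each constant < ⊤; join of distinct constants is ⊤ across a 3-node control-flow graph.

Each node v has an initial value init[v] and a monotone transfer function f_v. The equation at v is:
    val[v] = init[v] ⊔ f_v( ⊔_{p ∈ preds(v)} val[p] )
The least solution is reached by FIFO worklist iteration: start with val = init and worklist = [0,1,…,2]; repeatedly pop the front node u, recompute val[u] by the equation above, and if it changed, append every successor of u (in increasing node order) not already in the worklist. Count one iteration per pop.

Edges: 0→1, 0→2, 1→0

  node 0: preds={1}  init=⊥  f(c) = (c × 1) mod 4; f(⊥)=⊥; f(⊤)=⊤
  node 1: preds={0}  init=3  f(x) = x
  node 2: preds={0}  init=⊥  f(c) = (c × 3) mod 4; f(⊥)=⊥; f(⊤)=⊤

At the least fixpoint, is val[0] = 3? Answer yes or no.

Worklist (3 pops):
  #1 pop 0: in=3 → 3 (was ⊥); enqueue []
  #2 pop 1: in=3 → 3 (no change)
  #3 pop 2: in=3 → 1 (was ⊥); enqueue []

Fixpoint:
  val[0] = 3
  val[1] = 3
  val[2] = 1

yes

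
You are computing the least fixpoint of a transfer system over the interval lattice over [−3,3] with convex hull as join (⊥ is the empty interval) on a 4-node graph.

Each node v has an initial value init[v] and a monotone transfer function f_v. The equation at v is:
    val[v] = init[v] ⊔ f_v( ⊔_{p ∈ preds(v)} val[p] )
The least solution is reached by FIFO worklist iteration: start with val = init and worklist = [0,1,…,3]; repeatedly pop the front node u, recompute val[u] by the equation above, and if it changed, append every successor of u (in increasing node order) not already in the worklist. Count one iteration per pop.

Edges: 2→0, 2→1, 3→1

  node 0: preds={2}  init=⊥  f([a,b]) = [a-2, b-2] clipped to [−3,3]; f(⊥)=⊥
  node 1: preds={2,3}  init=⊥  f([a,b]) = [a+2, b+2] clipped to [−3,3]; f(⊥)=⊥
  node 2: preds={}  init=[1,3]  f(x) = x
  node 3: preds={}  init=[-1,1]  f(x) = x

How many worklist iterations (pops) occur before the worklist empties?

Worklist (4 pops):
  #1 pop 0: in=[1,3] → [-1,1] (was ⊥); enqueue []
  #2 pop 1: in=[-1,3] → [1,3] (was ⊥); enqueue []
  #3 pop 2: in=⊥ → [1,3] (no change)
  #4 pop 3: in=⊥ → [-1,1] (no change)

Fixpoint:
  val[0] = [-1,1]
  val[1] = [1,3]
  val[2] = [1,3]
  val[3] = [-1,1]

4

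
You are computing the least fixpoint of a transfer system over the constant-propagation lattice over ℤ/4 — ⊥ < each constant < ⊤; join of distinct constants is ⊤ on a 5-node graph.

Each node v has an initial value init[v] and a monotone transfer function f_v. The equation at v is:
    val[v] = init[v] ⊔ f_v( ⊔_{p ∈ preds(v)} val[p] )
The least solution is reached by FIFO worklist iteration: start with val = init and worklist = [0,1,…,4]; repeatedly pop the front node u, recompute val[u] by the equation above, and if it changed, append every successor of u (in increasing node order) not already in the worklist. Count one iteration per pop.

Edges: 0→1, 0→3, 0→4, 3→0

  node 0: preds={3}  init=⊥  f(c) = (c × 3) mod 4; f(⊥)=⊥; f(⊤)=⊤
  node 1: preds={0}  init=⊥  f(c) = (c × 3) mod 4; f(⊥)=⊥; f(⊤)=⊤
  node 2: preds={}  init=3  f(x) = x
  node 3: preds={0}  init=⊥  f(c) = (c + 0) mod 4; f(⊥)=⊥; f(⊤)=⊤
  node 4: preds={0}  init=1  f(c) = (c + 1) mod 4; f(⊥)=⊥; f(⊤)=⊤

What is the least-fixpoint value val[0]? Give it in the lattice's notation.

⊥

Worklist (5 pops):
  #1 pop 0: in=⊥ → ⊥ (no change)
  #2 pop 1: in=⊥ → ⊥ (no change)
  #3 pop 2: in=⊥ → 3 (no change)
  #4 pop 3: in=⊥ → ⊥ (no change)
  #5 pop 4: in=⊥ → 1 (no change)

Fixpoint:
  val[0] = ⊥
  val[1] = ⊥
  val[2] = 3
  val[3] = ⊥
  val[4] = 1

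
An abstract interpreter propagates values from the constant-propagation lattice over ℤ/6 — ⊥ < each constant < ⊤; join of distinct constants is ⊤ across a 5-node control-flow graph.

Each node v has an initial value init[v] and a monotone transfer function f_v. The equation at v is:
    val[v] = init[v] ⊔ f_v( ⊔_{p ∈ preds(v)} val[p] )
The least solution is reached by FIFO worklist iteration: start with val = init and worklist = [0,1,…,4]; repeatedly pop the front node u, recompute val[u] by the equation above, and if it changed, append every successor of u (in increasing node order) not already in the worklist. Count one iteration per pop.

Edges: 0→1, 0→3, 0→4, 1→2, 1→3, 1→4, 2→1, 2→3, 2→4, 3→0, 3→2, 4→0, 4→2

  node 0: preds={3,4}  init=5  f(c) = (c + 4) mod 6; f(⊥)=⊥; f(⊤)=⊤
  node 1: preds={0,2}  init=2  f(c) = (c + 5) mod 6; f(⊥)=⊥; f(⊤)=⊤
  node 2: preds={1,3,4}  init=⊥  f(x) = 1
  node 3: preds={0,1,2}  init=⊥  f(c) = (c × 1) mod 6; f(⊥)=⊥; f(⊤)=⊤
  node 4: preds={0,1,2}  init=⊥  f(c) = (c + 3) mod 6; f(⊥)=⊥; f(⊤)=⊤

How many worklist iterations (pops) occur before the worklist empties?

11

Iteration log — 11 steps:
  step 1. node 0  ⊔preds=⊥  new=5  stable
  step 2. node 1  ⊔preds=5  new=⊤  old=2  +wl: 
  step 3. node 2  ⊔preds=⊤  new=1  old=⊥  +wl: 1
  step 4. node 3  ⊔preds=⊤  new=⊤  old=⊥  +wl: 0,2
  step 5. node 4  ⊔preds=⊤  new=⊤  old=⊥  +wl: 
  step 6. node 1  ⊔preds=⊤  new=⊤  stable
  step 7. node 0  ⊔preds=⊤  new=⊤  old=5  +wl: 1,3,4
  step 8. node 2  ⊔preds=⊤  new=1  stable
  step 9. node 1  ⊔preds=⊤  new=⊤  stable
  step 10. node 3  ⊔preds=⊤  new=⊤  stable
  step 11. node 4  ⊔preds=⊤  new=⊤  stable

Least fixpoint reached:
  node 0: ⊤
  node 1: ⊤
  node 2: 1
  node 3: ⊤
  node 4: ⊤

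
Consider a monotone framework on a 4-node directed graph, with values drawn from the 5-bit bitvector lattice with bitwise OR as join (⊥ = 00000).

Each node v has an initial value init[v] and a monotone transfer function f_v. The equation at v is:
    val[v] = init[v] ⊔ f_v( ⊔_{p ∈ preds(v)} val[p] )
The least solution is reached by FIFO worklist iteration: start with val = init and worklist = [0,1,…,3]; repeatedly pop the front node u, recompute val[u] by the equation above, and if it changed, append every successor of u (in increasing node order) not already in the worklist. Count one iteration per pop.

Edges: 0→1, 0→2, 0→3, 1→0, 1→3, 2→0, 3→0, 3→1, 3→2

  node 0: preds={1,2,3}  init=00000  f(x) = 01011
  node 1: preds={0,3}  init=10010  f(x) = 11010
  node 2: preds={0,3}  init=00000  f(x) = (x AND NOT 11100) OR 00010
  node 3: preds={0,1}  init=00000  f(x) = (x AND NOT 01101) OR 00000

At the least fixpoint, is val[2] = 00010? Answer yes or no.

no

Iteration log — 7 steps:
  step 1. node 0  ⊔preds=10010  new=01011  old=00000  +wl: 
  step 2. node 1  ⊔preds=01011  new=11010  old=10010  +wl: 0
  step 3. node 2  ⊔preds=01011  new=00011  old=00000  +wl: 
  step 4. node 3  ⊔preds=11011  new=10010  old=00000  +wl: 1,2
  step 5. node 0  ⊔preds=11011  new=01011  stable
  step 6. node 1  ⊔preds=11011  new=11010  stable
  step 7. node 2  ⊔preds=11011  new=00011  stable

Least fixpoint reached:
  node 0: 01011
  node 1: 11010
  node 2: 00011
  node 3: 10010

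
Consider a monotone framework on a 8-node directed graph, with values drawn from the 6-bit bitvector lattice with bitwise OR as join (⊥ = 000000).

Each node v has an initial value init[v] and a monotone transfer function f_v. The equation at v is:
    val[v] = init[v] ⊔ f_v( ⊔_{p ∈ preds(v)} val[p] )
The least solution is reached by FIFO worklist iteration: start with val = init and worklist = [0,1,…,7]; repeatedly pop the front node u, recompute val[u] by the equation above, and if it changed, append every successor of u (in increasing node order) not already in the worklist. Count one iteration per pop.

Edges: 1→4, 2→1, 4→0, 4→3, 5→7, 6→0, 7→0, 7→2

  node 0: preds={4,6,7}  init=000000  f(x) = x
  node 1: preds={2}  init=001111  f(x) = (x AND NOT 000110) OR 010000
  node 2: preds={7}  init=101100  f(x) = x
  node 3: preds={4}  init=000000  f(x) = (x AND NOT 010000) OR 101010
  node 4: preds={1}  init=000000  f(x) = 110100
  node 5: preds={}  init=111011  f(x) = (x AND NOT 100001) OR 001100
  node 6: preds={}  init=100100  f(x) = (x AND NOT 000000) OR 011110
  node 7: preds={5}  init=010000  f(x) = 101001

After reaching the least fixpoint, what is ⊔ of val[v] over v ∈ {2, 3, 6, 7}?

Worklist (13 pops):
  #1 pop 0: in=110100 → 110100 (was 000000); enqueue []
  #2 pop 1: in=101100 → 111111 (was 001111); enqueue []
  #3 pop 2: in=010000 → 111100 (was 101100); enqueue [1]
  #4 pop 3: in=000000 → 101010 (was 000000); enqueue []
  #5 pop 4: in=111111 → 110100 (was 000000); enqueue [0,3]
  #6 pop 5: in=000000 → 111111 (was 111011); enqueue []
  #7 pop 6: in=000000 → 111110 (was 100100); enqueue []
  #8 pop 7: in=111111 → 111001 (was 010000); enqueue [2]
  #9 pop 1: in=111100 → 111111 (no change)
  #10 pop 0: in=111111 → 111111 (was 110100); enqueue []
  #11 pop 3: in=110100 → 101110 (was 101010); enqueue []
  #12 pop 2: in=111001 → 111101 (was 111100); enqueue [1]
  #13 pop 1: in=111101 → 111111 (no change)

Fixpoint:
  val[0] = 111111
  val[1] = 111111
  val[2] = 111101
  val[3] = 101110
  val[4] = 110100
  val[5] = 111111
  val[6] = 111110
  val[7] = 111001

111111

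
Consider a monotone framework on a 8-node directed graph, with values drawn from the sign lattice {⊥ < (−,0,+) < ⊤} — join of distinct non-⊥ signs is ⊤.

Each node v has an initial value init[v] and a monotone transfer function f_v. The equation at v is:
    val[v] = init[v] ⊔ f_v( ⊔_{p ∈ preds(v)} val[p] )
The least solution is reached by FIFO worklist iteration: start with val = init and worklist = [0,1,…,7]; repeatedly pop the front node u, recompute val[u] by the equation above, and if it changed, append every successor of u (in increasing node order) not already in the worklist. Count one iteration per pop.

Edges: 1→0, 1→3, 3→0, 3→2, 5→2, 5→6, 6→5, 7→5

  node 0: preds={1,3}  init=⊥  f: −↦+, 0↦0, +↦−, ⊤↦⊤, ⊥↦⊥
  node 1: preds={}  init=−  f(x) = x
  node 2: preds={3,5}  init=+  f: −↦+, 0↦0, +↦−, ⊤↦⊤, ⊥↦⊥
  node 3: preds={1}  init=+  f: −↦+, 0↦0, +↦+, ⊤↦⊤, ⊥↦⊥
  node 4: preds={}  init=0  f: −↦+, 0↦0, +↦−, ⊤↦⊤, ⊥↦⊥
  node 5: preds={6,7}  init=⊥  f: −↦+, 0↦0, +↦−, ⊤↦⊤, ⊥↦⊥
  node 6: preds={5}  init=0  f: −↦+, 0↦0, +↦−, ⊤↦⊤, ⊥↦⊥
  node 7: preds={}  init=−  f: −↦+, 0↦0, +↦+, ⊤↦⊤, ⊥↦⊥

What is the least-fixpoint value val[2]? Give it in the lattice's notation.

Iteration log — 10 steps:
  step 1. node 0  ⊔preds=⊤  new=⊤  old=⊥  +wl: 
  step 2. node 1  ⊔preds=⊥  new=−  stable
  step 3. node 2  ⊔preds=+  new=⊤  old=+  +wl: 
  step 4. node 3  ⊔preds=−  new=+  stable
  step 5. node 4  ⊔preds=⊥  new=0  stable
  step 6. node 5  ⊔preds=⊤  new=⊤  old=⊥  +wl: 2
  step 7. node 6  ⊔preds=⊤  new=⊤  old=0  +wl: 5
  step 8. node 7  ⊔preds=⊥  new=−  stable
  step 9. node 2  ⊔preds=⊤  new=⊤  stable
  step 10. node 5  ⊔preds=⊤  new=⊤  stable

Least fixpoint reached:
  node 0: ⊤
  node 1: −
  node 2: ⊤
  node 3: +
  node 4: 0
  node 5: ⊤
  node 6: ⊤
  node 7: −

⊤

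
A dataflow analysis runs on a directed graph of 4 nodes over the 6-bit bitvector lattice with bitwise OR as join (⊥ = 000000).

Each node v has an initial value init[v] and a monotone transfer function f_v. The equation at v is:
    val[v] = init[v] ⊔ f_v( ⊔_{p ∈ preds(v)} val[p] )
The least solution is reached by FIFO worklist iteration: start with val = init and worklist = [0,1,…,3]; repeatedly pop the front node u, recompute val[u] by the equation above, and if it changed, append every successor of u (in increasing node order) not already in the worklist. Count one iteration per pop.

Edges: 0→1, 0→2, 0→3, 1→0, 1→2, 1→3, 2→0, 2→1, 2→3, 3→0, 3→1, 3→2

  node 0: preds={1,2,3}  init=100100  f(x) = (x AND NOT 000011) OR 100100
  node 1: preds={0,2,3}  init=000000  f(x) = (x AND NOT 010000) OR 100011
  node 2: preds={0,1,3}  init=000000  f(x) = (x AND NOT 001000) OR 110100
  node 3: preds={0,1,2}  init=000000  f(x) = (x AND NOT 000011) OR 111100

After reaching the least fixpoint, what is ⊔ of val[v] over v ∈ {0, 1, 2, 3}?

Iteration log — 9 steps:
  step 1. node 0  ⊔preds=000000  new=100100  stable
  step 2. node 1  ⊔preds=100100  new=100111  old=000000  +wl: 0
  step 3. node 2  ⊔preds=100111  new=110111  old=000000  +wl: 1
  step 4. node 3  ⊔preds=110111  new=111100  old=000000  +wl: 2
  step 5. node 0  ⊔preds=111111  new=111100  old=100100  +wl: 3
  step 6. node 1  ⊔preds=111111  new=101111  old=100111  +wl: 0
  step 7. node 2  ⊔preds=111111  new=110111  stable
  step 8. node 3  ⊔preds=111111  new=111100  stable
  step 9. node 0  ⊔preds=111111  new=111100  stable

Least fixpoint reached:
  node 0: 111100
  node 1: 101111
  node 2: 110111
  node 3: 111100

111111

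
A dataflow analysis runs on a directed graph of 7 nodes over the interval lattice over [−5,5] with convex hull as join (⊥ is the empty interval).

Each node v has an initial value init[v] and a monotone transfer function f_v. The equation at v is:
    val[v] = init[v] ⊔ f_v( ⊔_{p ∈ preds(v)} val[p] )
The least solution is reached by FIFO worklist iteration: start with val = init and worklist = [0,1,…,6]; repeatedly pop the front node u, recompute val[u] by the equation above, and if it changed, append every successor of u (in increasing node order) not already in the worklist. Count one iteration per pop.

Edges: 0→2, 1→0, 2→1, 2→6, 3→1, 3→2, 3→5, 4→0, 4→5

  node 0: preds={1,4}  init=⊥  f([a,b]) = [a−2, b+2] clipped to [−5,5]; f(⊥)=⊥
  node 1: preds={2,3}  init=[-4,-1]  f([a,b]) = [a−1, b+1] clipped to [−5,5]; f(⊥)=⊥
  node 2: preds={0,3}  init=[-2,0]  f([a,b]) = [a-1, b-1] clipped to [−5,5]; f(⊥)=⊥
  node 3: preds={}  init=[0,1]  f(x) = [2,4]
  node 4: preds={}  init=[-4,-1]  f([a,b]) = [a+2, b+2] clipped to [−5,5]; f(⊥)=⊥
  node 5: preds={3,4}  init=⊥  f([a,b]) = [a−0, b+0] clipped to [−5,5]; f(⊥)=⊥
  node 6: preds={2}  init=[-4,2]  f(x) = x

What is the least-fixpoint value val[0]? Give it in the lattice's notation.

[-5,5]

Trace (16 dequeues):
  [1] u=0 | in [-4,-1] | out [-5,1] | prev ⊥ | push {}
  [2] u=1 | in [-2,1] | out [-4,2] | prev [-4,-1] | push {0}
  [3] u=2 | in [-5,1] | out [-5,0] | prev [-2,0] | push {1}
  [4] u=3 | in ⊥ | out [0,4] | prev [0,1] | push {2}
  [5] u=4 | in ⊥ | out [-4,-1] | ==
  [6] u=5 | in [-4,4] | out [-4,4] | prev ⊥ | push {}
  [7] u=6 | in [-5,0] | out [-5,2] | prev [-4,2] | push {}
  [8] u=0 | in [-4,2] | out [-5,4] | prev [-5,1] | push {}
  [9] u=1 | in [-5,4] | out [-5,5] | prev [-4,2] | push {0}
  [10] u=2 | in [-5,4] | out [-5,3] | prev [-5,0] | push {1,6}
  [11] u=0 | in [-5,5] | out [-5,5] | prev [-5,4] | push {2}
  [12] u=1 | in [-5,4] | out [-5,5] | ==
  [13] u=6 | in [-5,3] | out [-5,3] | prev [-5,2] | push {}
  [14] u=2 | in [-5,5] | out [-5,4] | prev [-5,3] | push {1,6}
  [15] u=1 | in [-5,4] | out [-5,5] | ==
  [16] u=6 | in [-5,4] | out [-5,4] | prev [-5,3] | push {}

Converged values:
  [0] [-5,5]
  [1] [-5,5]
  [2] [-5,4]
  [3] [0,4]
  [4] [-4,-1]
  [5] [-4,4]
  [6] [-5,4]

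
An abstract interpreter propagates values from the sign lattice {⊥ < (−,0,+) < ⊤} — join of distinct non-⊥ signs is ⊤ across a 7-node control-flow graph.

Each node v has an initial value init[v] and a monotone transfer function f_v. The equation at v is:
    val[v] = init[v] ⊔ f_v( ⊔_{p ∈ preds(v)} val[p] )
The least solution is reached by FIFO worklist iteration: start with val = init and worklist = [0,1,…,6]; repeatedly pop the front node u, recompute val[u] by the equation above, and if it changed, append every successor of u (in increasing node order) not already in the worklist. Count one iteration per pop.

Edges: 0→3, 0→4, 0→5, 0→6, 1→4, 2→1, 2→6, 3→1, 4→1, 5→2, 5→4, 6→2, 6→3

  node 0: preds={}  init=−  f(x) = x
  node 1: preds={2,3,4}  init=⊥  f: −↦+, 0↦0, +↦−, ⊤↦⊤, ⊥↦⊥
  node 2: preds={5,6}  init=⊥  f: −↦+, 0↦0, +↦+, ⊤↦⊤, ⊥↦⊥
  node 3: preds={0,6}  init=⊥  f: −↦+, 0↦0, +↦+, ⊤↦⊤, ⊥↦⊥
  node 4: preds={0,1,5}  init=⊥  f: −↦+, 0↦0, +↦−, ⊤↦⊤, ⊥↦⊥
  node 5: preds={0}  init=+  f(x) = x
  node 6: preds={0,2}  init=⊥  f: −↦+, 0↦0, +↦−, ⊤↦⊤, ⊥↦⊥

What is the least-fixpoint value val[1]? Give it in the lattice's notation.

⊤

Worklist (13 pops):
  #1 pop 0: in=⊥ → − (no change)
  #2 pop 1: in=⊥ → ⊥ (no change)
  #3 pop 2: in=+ → + (was ⊥); enqueue [1]
  #4 pop 3: in=− → + (was ⊥); enqueue []
  #5 pop 4: in=⊤ → ⊤ (was ⊥); enqueue []
  #6 pop 5: in=− → ⊤ (was +); enqueue [2,4]
  #7 pop 6: in=⊤ → ⊤ (was ⊥); enqueue [3]
  #8 pop 1: in=⊤ → ⊤ (was ⊥); enqueue []
  #9 pop 2: in=⊤ → ⊤ (was +); enqueue [1,6]
  #10 pop 4: in=⊤ → ⊤ (no change)
  #11 pop 3: in=⊤ → ⊤ (was +); enqueue []
  #12 pop 1: in=⊤ → ⊤ (no change)
  #13 pop 6: in=⊤ → ⊤ (no change)

Fixpoint:
  val[0] = −
  val[1] = ⊤
  val[2] = ⊤
  val[3] = ⊤
  val[4] = ⊤
  val[5] = ⊤
  val[6] = ⊤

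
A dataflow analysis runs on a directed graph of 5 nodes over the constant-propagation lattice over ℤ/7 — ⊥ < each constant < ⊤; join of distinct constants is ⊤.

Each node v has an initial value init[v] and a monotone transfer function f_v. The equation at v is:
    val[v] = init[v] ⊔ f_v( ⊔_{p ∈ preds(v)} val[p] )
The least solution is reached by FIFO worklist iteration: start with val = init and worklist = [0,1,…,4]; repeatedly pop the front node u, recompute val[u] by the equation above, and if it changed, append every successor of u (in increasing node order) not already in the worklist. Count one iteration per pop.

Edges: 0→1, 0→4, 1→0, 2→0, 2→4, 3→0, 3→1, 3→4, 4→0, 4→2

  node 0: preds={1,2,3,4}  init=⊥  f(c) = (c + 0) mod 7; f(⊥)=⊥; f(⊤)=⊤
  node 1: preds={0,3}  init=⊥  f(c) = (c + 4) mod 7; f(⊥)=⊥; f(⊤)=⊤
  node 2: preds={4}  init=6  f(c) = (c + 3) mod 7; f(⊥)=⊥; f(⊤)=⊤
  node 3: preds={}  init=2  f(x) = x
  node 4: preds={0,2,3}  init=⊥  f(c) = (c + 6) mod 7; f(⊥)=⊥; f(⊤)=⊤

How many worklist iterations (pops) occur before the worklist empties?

9

Iteration log — 9 steps:
  step 1. node 0  ⊔preds=⊤  new=⊤  old=⊥  +wl: 
  step 2. node 1  ⊔preds=⊤  new=⊤  old=⊥  +wl: 0
  step 3. node 2  ⊔preds=⊥  new=6  stable
  step 4. node 3  ⊔preds=⊥  new=2  stable
  step 5. node 4  ⊔preds=⊤  new=⊤  old=⊥  +wl: 2
  step 6. node 0  ⊔preds=⊤  new=⊤  stable
  step 7. node 2  ⊔preds=⊤  new=⊤  old=6  +wl: 0,4
  step 8. node 0  ⊔preds=⊤  new=⊤  stable
  step 9. node 4  ⊔preds=⊤  new=⊤  stable

Least fixpoint reached:
  node 0: ⊤
  node 1: ⊤
  node 2: ⊤
  node 3: 2
  node 4: ⊤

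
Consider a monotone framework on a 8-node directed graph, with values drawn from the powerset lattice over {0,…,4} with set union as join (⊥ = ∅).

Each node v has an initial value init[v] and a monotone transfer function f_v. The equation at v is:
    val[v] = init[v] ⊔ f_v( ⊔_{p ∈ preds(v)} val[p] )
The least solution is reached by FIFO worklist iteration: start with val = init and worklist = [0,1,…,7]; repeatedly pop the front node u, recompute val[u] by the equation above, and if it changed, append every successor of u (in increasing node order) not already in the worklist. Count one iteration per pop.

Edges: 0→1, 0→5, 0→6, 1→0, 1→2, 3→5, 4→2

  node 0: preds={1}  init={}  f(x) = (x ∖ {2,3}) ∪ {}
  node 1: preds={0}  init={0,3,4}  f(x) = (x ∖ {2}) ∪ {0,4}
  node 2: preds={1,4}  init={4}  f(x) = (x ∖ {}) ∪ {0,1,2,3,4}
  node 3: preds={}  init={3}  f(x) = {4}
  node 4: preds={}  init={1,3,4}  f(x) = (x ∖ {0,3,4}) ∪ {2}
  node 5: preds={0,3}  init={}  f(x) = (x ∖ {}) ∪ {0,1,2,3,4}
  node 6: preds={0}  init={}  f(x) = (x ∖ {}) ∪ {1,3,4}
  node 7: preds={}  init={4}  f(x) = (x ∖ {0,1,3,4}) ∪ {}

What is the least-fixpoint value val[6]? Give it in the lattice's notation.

{0,1,3,4}

Worklist (9 pops):
  #1 pop 0: in={0,3,4} → {0,4} (was {}); enqueue []
  #2 pop 1: in={0,4} → {0,3,4} (no change)
  #3 pop 2: in={0,1,3,4} → {0,1,2,3,4} (was {4}); enqueue []
  #4 pop 3: in={} → {3,4} (was {3}); enqueue []
  #5 pop 4: in={} → {1,2,3,4} (was {1,3,4}); enqueue [2]
  #6 pop 5: in={0,3,4} → {0,1,2,3,4} (was {}); enqueue []
  #7 pop 6: in={0,4} → {0,1,3,4} (was {}); enqueue []
  #8 pop 7: in={} → {4} (no change)
  #9 pop 2: in={0,1,2,3,4} → {0,1,2,3,4} (no change)

Fixpoint:
  val[0] = {0,4}
  val[1] = {0,3,4}
  val[2] = {0,1,2,3,4}
  val[3] = {3,4}
  val[4] = {1,2,3,4}
  val[5] = {0,1,2,3,4}
  val[6] = {0,1,3,4}
  val[7] = {4}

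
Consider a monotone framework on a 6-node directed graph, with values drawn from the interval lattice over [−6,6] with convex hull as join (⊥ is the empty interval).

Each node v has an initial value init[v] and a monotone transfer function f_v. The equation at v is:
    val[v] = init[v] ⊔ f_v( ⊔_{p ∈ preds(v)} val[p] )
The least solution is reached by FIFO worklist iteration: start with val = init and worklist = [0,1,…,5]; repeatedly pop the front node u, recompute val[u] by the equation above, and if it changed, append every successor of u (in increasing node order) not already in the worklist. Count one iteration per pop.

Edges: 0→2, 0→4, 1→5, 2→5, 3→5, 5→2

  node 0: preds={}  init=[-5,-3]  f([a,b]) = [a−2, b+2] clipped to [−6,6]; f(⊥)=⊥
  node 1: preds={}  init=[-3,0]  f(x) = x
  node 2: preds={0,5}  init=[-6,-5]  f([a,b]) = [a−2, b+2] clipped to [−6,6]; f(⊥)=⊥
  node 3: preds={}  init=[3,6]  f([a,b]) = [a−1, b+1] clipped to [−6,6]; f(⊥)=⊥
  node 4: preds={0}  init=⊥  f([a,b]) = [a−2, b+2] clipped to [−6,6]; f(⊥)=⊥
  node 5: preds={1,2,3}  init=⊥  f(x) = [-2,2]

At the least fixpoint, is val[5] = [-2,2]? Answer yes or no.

yes

Iteration log — 8 steps:
  step 1. node 0  ⊔preds=⊥  new=[-5,-3]  stable
  step 2. node 1  ⊔preds=⊥  new=[-3,0]  stable
  step 3. node 2  ⊔preds=[-5,-3]  new=[-6,-1]  old=[-6,-5]  +wl: 
  step 4. node 3  ⊔preds=⊥  new=[3,6]  stable
  step 5. node 4  ⊔preds=[-5,-3]  new=[-6,-1]  old=⊥  +wl: 
  step 6. node 5  ⊔preds=[-6,6]  new=[-2,2]  old=⊥  +wl: 2
  step 7. node 2  ⊔preds=[-5,2]  new=[-6,4]  old=[-6,-1]  +wl: 5
  step 8. node 5  ⊔preds=[-6,6]  new=[-2,2]  stable

Least fixpoint reached:
  node 0: [-5,-3]
  node 1: [-3,0]
  node 2: [-6,4]
  node 3: [3,6]
  node 4: [-6,-1]
  node 5: [-2,2]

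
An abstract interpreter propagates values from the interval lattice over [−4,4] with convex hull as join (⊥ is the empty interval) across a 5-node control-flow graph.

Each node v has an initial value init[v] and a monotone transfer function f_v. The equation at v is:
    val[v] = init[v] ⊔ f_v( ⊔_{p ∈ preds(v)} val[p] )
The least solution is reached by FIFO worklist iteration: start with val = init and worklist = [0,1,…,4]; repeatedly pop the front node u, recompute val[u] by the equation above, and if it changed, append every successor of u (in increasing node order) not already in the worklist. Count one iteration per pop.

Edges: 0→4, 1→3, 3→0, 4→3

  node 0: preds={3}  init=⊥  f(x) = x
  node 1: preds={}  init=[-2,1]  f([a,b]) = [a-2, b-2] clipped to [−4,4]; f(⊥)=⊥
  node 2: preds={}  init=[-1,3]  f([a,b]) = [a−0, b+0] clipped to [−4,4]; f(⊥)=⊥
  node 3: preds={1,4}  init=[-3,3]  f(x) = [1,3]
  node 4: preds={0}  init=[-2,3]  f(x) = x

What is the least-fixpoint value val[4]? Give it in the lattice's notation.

[-3,3]

Iteration log — 6 steps:
  step 1. node 0  ⊔preds=[-3,3]  new=[-3,3]  old=⊥  +wl: 
  step 2. node 1  ⊔preds=⊥  new=[-2,1]  stable
  step 3. node 2  ⊔preds=⊥  new=[-1,3]  stable
  step 4. node 3  ⊔preds=[-2,3]  new=[-3,3]  stable
  step 5. node 4  ⊔preds=[-3,3]  new=[-3,3]  old=[-2,3]  +wl: 3
  step 6. node 3  ⊔preds=[-3,3]  new=[-3,3]  stable

Least fixpoint reached:
  node 0: [-3,3]
  node 1: [-2,1]
  node 2: [-1,3]
  node 3: [-3,3]
  node 4: [-3,3]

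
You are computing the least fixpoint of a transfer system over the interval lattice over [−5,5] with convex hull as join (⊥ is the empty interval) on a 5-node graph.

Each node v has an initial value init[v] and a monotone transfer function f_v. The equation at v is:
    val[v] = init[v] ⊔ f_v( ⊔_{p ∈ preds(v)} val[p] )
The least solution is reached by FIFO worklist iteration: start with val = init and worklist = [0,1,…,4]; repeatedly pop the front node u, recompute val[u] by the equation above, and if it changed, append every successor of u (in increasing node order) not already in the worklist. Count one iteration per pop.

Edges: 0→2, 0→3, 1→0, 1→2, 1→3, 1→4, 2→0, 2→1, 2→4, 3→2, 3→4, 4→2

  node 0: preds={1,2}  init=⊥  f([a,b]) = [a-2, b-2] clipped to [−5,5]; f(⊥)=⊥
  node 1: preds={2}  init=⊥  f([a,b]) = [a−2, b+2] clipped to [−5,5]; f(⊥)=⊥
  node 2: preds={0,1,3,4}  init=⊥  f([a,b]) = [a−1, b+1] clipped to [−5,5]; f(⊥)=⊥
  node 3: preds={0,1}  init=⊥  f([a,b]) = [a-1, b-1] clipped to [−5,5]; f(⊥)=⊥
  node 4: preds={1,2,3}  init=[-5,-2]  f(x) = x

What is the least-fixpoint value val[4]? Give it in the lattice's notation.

Iteration log — 22 steps:
  step 1. node 0  ⊔preds=⊥  new=⊥  stable
  step 2. node 1  ⊔preds=⊥  new=⊥  stable
  step 3. node 2  ⊔preds=[-5,-2]  new=[-5,-1]  old=⊥  +wl: 0,1
  step 4. node 3  ⊔preds=⊥  new=⊥  stable
  step 5. node 4  ⊔preds=[-5,-1]  new=[-5,-1]  old=[-5,-2]  +wl: 2
  step 6. node 0  ⊔preds=[-5,-1]  new=[-5,-3]  old=⊥  +wl: 3
  step 7. node 1  ⊔preds=[-5,-1]  new=[-5,1]  old=⊥  +wl: 0,4
  step 8. node 2  ⊔preds=[-5,1]  new=[-5,2]  old=[-5,-1]  +wl: 1
  step 9. node 3  ⊔preds=[-5,1]  new=[-5,0]  old=⊥  +wl: 2
  step 10. node 0  ⊔preds=[-5,2]  new=[-5,0]  old=[-5,-3]  +wl: 3
  step 11. node 4  ⊔preds=[-5,2]  new=[-5,2]  old=[-5,-1]  +wl: 
  step 12. node 1  ⊔preds=[-5,2]  new=[-5,4]  old=[-5,1]  +wl: 0,4
  step 13. node 2  ⊔preds=[-5,4]  new=[-5,5]  old=[-5,2]  +wl: 1
  step 14. node 3  ⊔preds=[-5,4]  new=[-5,3]  old=[-5,0]  +wl: 2
  step 15. node 0  ⊔preds=[-5,5]  new=[-5,3]  old=[-5,0]  +wl: 3
  step 16. node 4  ⊔preds=[-5,5]  new=[-5,5]  old=[-5,2]  +wl: 
  step 17. node 1  ⊔preds=[-5,5]  new=[-5,5]  old=[-5,4]  +wl: 0,4
  step 18. node 2  ⊔preds=[-5,5]  new=[-5,5]  stable
  step 19. node 3  ⊔preds=[-5,5]  new=[-5,4]  old=[-5,3]  +wl: 2
  step 20. node 0  ⊔preds=[-5,5]  new=[-5,3]  stable
  step 21. node 4  ⊔preds=[-5,5]  new=[-5,5]  stable
  step 22. node 2  ⊔preds=[-5,5]  new=[-5,5]  stable

Least fixpoint reached:
  node 0: [-5,3]
  node 1: [-5,5]
  node 2: [-5,5]
  node 3: [-5,4]
  node 4: [-5,5]

[-5,5]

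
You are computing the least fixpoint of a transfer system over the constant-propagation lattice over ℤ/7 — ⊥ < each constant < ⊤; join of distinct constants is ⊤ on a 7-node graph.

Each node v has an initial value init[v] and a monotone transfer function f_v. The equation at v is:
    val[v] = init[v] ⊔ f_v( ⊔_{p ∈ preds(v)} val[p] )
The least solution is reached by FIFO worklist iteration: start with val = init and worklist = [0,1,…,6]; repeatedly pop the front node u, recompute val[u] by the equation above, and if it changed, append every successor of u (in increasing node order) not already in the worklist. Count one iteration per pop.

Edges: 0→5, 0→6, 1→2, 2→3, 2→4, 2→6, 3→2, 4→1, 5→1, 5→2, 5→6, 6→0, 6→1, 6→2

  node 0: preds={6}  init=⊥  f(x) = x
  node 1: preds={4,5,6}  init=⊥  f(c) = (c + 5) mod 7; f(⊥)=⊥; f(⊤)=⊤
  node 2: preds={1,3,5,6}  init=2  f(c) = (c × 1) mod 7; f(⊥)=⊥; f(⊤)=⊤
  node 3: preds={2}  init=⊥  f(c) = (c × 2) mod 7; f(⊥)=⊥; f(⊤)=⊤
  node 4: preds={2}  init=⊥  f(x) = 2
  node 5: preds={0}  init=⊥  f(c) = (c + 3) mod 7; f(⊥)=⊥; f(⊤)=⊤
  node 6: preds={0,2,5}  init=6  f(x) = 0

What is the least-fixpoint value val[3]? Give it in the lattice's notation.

Trace (15 dequeues):
  [1] u=0 | in 6 | out 6 | prev ⊥ | push {}
  [2] u=1 | in 6 | out 4 | prev ⊥ | push {}
  [3] u=2 | in ⊤ | out ⊤ | prev 2 | push {}
  [4] u=3 | in ⊤ | out ⊤ | prev ⊥ | push {2}
  [5] u=4 | in ⊤ | out 2 | prev ⊥ | push {1}
  [6] u=5 | in 6 | out 2 | prev ⊥ | push {}
  [7] u=6 | in ⊤ | out ⊤ | prev 6 | push {0}
  [8] u=2 | in ⊤ | out ⊤ | ==
  [9] u=1 | in ⊤ | out ⊤ | prev 4 | push {2}
  [10] u=0 | in ⊤ | out ⊤ | prev 6 | push {5,6}
  [11] u=2 | in ⊤ | out ⊤ | ==
  [12] u=5 | in ⊤ | out ⊤ | prev 2 | push {1,2}
  [13] u=6 | in ⊤ | out ⊤ | ==
  [14] u=1 | in ⊤ | out ⊤ | ==
  [15] u=2 | in ⊤ | out ⊤ | ==

Converged values:
  [0] ⊤
  [1] ⊤
  [2] ⊤
  [3] ⊤
  [4] 2
  [5] ⊤
  [6] ⊤

⊤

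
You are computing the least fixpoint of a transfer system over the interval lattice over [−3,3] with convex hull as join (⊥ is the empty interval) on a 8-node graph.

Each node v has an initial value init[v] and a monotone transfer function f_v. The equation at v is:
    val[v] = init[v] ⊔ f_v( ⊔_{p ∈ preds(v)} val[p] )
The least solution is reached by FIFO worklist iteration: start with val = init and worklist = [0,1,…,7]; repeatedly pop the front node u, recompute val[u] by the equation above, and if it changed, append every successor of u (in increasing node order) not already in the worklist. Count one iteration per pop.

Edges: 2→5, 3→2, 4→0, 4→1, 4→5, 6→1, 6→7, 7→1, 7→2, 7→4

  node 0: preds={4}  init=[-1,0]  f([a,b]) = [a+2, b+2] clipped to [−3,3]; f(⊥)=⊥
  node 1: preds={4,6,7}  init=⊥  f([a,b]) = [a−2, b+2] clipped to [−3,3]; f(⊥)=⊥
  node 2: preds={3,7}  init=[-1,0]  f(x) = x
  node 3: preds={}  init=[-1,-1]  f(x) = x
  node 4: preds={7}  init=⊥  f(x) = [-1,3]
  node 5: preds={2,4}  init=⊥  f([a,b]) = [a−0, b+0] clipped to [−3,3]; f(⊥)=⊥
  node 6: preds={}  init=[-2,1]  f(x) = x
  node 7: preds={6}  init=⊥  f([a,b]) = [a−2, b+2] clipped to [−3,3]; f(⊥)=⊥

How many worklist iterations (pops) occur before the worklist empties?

Trace (13 dequeues):
  [1] u=0 | in ⊥ | out [-1,0] | ==
  [2] u=1 | in [-2,1] | out [-3,3] | prev ⊥ | push {}
  [3] u=2 | in [-1,-1] | out [-1,0] | ==
  [4] u=3 | in ⊥ | out [-1,-1] | ==
  [5] u=4 | in ⊥ | out [-1,3] | prev ⊥ | push {0,1}
  [6] u=5 | in [-1,3] | out [-1,3] | prev ⊥ | push {}
  [7] u=6 | in ⊥ | out [-2,1] | ==
  [8] u=7 | in [-2,1] | out [-3,3] | prev ⊥ | push {2,4}
  [9] u=0 | in [-1,3] | out [-1,3] | prev [-1,0] | push {}
  [10] u=1 | in [-3,3] | out [-3,3] | ==
  [11] u=2 | in [-3,3] | out [-3,3] | prev [-1,0] | push {5}
  [12] u=4 | in [-3,3] | out [-1,3] | ==
  [13] u=5 | in [-3,3] | out [-3,3] | prev [-1,3] | push {}

Converged values:
  [0] [-1,3]
  [1] [-3,3]
  [2] [-3,3]
  [3] [-1,-1]
  [4] [-1,3]
  [5] [-3,3]
  [6] [-2,1]
  [7] [-3,3]

13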